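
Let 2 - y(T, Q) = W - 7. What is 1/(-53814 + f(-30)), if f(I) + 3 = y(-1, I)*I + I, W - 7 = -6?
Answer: -1/54087 ≈ -1.8489e-5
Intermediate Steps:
W = 1 (W = 7 - 6 = 1)
y(T, Q) = 8 (y(T, Q) = 2 - (1 - 7) = 2 - 1*(-6) = 2 + 6 = 8)
f(I) = -3 + 9*I (f(I) = -3 + (8*I + I) = -3 + 9*I)
1/(-53814 + f(-30)) = 1/(-53814 + (-3 + 9*(-30))) = 1/(-53814 + (-3 - 270)) = 1/(-53814 - 273) = 1/(-54087) = -1/54087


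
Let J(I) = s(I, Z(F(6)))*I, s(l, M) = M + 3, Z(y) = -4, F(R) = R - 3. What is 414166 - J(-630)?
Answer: 413536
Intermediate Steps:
F(R) = -3 + R
s(l, M) = 3 + M
J(I) = -I (J(I) = (3 - 4)*I = -I)
414166 - J(-630) = 414166 - (-1)*(-630) = 414166 - 1*630 = 414166 - 630 = 413536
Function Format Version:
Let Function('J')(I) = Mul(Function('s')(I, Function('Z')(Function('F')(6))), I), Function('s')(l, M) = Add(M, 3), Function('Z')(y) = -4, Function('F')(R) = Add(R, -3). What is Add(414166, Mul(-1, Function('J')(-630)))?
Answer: 413536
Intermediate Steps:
Function('F')(R) = Add(-3, R)
Function('s')(l, M) = Add(3, M)
Function('J')(I) = Mul(-1, I) (Function('J')(I) = Mul(Add(3, -4), I) = Mul(-1, I))
Add(414166, Mul(-1, Function('J')(-630))) = Add(414166, Mul(-1, Mul(-1, -630))) = Add(414166, Mul(-1, 630)) = Add(414166, -630) = 413536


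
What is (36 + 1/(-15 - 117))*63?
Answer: 99771/44 ≈ 2267.5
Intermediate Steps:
(36 + 1/(-15 - 117))*63 = (36 + 1/(-132))*63 = (36 - 1/132)*63 = (4751/132)*63 = 99771/44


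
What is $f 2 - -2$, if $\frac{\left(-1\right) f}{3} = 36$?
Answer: $-214$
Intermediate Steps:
$f = -108$ ($f = \left(-3\right) 36 = -108$)
$f 2 - -2 = \left(-108\right) 2 - -2 = -216 + 2 = -214$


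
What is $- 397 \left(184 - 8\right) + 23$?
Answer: $-69849$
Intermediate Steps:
$- 397 \left(184 - 8\right) + 23 = \left(-397\right) 176 + 23 = -69872 + 23 = -69849$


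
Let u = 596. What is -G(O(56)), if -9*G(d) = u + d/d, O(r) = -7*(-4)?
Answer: 199/3 ≈ 66.333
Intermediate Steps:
O(r) = 28
G(d) = -199/3 (G(d) = -(596 + d/d)/9 = -(596 + 1)/9 = -⅑*597 = -199/3)
-G(O(56)) = -1*(-199/3) = 199/3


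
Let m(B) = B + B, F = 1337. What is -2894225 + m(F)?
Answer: -2891551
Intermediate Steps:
m(B) = 2*B
-2894225 + m(F) = -2894225 + 2*1337 = -2894225 + 2674 = -2891551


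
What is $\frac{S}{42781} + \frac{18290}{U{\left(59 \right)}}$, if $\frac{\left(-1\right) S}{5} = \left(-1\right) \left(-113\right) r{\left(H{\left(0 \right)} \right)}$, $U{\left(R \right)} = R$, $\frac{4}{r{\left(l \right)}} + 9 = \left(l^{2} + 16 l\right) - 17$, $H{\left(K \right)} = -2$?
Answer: $\frac{358078100}{1155087} \approx 310.0$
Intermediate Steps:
$r{\left(l \right)} = \frac{4}{-26 + l^{2} + 16 l}$ ($r{\left(l \right)} = \frac{4}{-9 - \left(17 - l^{2} - 16 l\right)} = \frac{4}{-9 + \left(-17 + l^{2} + 16 l\right)} = \frac{4}{-26 + l^{2} + 16 l}$)
$S = \frac{1130}{27}$ ($S = - 5 \left(-1\right) \left(-113\right) \frac{4}{-26 + \left(-2\right)^{2} + 16 \left(-2\right)} = - 5 \cdot 113 \frac{4}{-26 + 4 - 32} = - 5 \cdot 113 \frac{4}{-54} = - 5 \cdot 113 \cdot 4 \left(- \frac{1}{54}\right) = - 5 \cdot 113 \left(- \frac{2}{27}\right) = \left(-5\right) \left(- \frac{226}{27}\right) = \frac{1130}{27} \approx 41.852$)
$\frac{S}{42781} + \frac{18290}{U{\left(59 \right)}} = \frac{1130}{27 \cdot 42781} + \frac{18290}{59} = \frac{1130}{27} \cdot \frac{1}{42781} + 18290 \cdot \frac{1}{59} = \frac{1130}{1155087} + 310 = \frac{358078100}{1155087}$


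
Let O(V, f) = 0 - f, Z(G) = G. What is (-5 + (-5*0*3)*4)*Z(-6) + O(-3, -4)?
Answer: 34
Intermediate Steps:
O(V, f) = -f
(-5 + (-5*0*3)*4)*Z(-6) + O(-3, -4) = (-5 + (-5*0*3)*4)*(-6) - 1*(-4) = (-5 + (0*3)*4)*(-6) + 4 = (-5 + 0*4)*(-6) + 4 = (-5 + 0)*(-6) + 4 = -5*(-6) + 4 = 30 + 4 = 34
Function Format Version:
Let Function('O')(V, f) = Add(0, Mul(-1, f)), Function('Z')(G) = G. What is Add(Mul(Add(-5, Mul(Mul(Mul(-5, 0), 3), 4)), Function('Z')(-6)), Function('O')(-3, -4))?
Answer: 34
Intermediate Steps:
Function('O')(V, f) = Mul(-1, f)
Add(Mul(Add(-5, Mul(Mul(Mul(-5, 0), 3), 4)), Function('Z')(-6)), Function('O')(-3, -4)) = Add(Mul(Add(-5, Mul(Mul(Mul(-5, 0), 3), 4)), -6), Mul(-1, -4)) = Add(Mul(Add(-5, Mul(Mul(0, 3), 4)), -6), 4) = Add(Mul(Add(-5, Mul(0, 4)), -6), 4) = Add(Mul(Add(-5, 0), -6), 4) = Add(Mul(-5, -6), 4) = Add(30, 4) = 34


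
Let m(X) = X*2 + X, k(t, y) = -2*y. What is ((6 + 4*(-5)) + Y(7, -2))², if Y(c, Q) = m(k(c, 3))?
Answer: 1024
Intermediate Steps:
m(X) = 3*X (m(X) = 2*X + X = 3*X)
Y(c, Q) = -18 (Y(c, Q) = 3*(-2*3) = 3*(-6) = -18)
((6 + 4*(-5)) + Y(7, -2))² = ((6 + 4*(-5)) - 18)² = ((6 - 20) - 18)² = (-14 - 18)² = (-32)² = 1024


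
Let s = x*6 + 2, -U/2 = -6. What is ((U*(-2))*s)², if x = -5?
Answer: 451584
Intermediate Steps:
U = 12 (U = -2*(-6) = 12)
s = -28 (s = -5*6 + 2 = -30 + 2 = -28)
((U*(-2))*s)² = ((12*(-2))*(-28))² = (-24*(-28))² = 672² = 451584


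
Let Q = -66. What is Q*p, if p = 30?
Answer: -1980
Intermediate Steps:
Q*p = -66*30 = -1980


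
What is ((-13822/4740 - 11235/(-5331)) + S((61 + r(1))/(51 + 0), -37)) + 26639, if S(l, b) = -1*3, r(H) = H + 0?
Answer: 112173842443/4211490 ≈ 26635.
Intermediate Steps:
r(H) = H
S(l, b) = -3
((-13822/4740 - 11235/(-5331)) + S((61 + r(1))/(51 + 0), -37)) + 26639 = ((-13822/4740 - 11235/(-5331)) - 3) + 26639 = ((-13822*1/4740 - 11235*(-1/5331)) - 3) + 26639 = ((-6911/2370 + 3745/1777) - 3) + 26639 = (-3405197/4211490 - 3) + 26639 = -16039667/4211490 + 26639 = 112173842443/4211490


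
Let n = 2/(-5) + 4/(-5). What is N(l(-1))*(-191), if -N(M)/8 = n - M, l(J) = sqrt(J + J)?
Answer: -9168/5 - 1528*I*sqrt(2) ≈ -1833.6 - 2160.9*I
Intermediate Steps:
n = -6/5 (n = 2*(-1/5) + 4*(-1/5) = -2/5 - 4/5 = -6/5 ≈ -1.2000)
l(J) = sqrt(2)*sqrt(J) (l(J) = sqrt(2*J) = sqrt(2)*sqrt(J))
N(M) = 48/5 + 8*M (N(M) = -8*(-6/5 - M) = 48/5 + 8*M)
N(l(-1))*(-191) = (48/5 + 8*(sqrt(2)*sqrt(-1)))*(-191) = (48/5 + 8*(sqrt(2)*I))*(-191) = (48/5 + 8*(I*sqrt(2)))*(-191) = (48/5 + 8*I*sqrt(2))*(-191) = -9168/5 - 1528*I*sqrt(2)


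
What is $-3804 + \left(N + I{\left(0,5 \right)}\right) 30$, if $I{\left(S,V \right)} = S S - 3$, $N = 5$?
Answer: $-3744$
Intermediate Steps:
$I{\left(S,V \right)} = -3 + S^{2}$ ($I{\left(S,V \right)} = S^{2} - 3 = -3 + S^{2}$)
$-3804 + \left(N + I{\left(0,5 \right)}\right) 30 = -3804 + \left(5 - \left(3 - 0^{2}\right)\right) 30 = -3804 + \left(5 + \left(-3 + 0\right)\right) 30 = -3804 + \left(5 - 3\right) 30 = -3804 + 2 \cdot 30 = -3804 + 60 = -3744$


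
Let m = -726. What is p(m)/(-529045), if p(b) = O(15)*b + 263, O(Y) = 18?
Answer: 2561/105809 ≈ 0.024204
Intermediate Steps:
p(b) = 263 + 18*b (p(b) = 18*b + 263 = 263 + 18*b)
p(m)/(-529045) = (263 + 18*(-726))/(-529045) = (263 - 13068)*(-1/529045) = -12805*(-1/529045) = 2561/105809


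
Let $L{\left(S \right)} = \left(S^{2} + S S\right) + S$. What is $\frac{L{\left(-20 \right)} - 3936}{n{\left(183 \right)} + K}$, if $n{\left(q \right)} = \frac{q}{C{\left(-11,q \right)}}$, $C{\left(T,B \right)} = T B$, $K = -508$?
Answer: $\frac{11572}{1863} \approx 6.2115$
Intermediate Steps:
$L{\left(S \right)} = S + 2 S^{2}$ ($L{\left(S \right)} = \left(S^{2} + S^{2}\right) + S = 2 S^{2} + S = S + 2 S^{2}$)
$C{\left(T,B \right)} = B T$
$n{\left(q \right)} = - \frac{1}{11}$ ($n{\left(q \right)} = \frac{q}{q \left(-11\right)} = \frac{q}{\left(-11\right) q} = q \left(- \frac{1}{11 q}\right) = - \frac{1}{11}$)
$\frac{L{\left(-20 \right)} - 3936}{n{\left(183 \right)} + K} = \frac{- 20 \left(1 + 2 \left(-20\right)\right) - 3936}{- \frac{1}{11} - 508} = \frac{- 20 \left(1 - 40\right) - 3936}{- \frac{5589}{11}} = \left(\left(-20\right) \left(-39\right) - 3936\right) \left(- \frac{11}{5589}\right) = \left(780 - 3936\right) \left(- \frac{11}{5589}\right) = \left(-3156\right) \left(- \frac{11}{5589}\right) = \frac{11572}{1863}$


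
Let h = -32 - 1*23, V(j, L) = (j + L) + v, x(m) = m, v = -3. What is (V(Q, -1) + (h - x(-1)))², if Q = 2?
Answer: 3136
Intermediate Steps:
V(j, L) = -3 + L + j (V(j, L) = (j + L) - 3 = (L + j) - 3 = -3 + L + j)
h = -55 (h = -32 - 23 = -55)
(V(Q, -1) + (h - x(-1)))² = ((-3 - 1 + 2) + (-55 - 1*(-1)))² = (-2 + (-55 + 1))² = (-2 - 54)² = (-56)² = 3136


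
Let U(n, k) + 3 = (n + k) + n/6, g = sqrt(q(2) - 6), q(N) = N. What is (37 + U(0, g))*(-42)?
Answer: -1428 - 84*I ≈ -1428.0 - 84.0*I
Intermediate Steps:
g = 2*I (g = sqrt(2 - 6) = sqrt(-4) = 2*I ≈ 2.0*I)
U(n, k) = -3 + k + 7*n/6 (U(n, k) = -3 + ((n + k) + n/6) = -3 + ((k + n) + n*(1/6)) = -3 + ((k + n) + n/6) = -3 + (k + 7*n/6) = -3 + k + 7*n/6)
(37 + U(0, g))*(-42) = (37 + (-3 + 2*I + (7/6)*0))*(-42) = (37 + (-3 + 2*I + 0))*(-42) = (37 + (-3 + 2*I))*(-42) = (34 + 2*I)*(-42) = -1428 - 84*I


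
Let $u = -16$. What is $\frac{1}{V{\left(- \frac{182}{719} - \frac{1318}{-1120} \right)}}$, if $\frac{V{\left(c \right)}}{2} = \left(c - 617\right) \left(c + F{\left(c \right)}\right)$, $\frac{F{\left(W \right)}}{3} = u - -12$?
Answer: $\frac{81059484800}{1106279305747641} \approx 7.3272 \cdot 10^{-5}$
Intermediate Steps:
$F{\left(W \right)} = -12$ ($F{\left(W \right)} = 3 \left(-16 - -12\right) = 3 \left(-16 + 12\right) = 3 \left(-4\right) = -12$)
$V{\left(c \right)} = 2 \left(-617 + c\right) \left(-12 + c\right)$ ($V{\left(c \right)} = 2 \left(c - 617\right) \left(c - 12\right) = 2 \left(-617 + c\right) \left(-12 + c\right)$)
$\frac{1}{V{\left(- \frac{182}{719} - \frac{1318}{-1120} \right)}} = \frac{1}{14808 - 1258 \left(- \frac{182}{719} - \frac{1318}{-1120}\right) + 2 \left(- \frac{182}{719} - \frac{1318}{-1120}\right)^{2}} = \frac{1}{14808 - 1258 \left(\left(-182\right) \frac{1}{719} - - \frac{659}{560}\right) + 2 \left(\left(-182\right) \frac{1}{719} - - \frac{659}{560}\right)^{2}} = \frac{1}{14808 - 1258 \left(- \frac{182}{719} + \frac{659}{560}\right) + 2 \left(- \frac{182}{719} + \frac{659}{560}\right)^{2}} = \frac{1}{14808 - \frac{233925729}{201320} + 2 \left(\frac{371901}{402640}\right)^{2}} = \frac{1}{14808 - \frac{233925729}{201320} + 2 \cdot \frac{138310353801}{162118969600}} = \frac{1}{14808 - \frac{233925729}{201320} + \frac{138310353801}{81059484800}} = \frac{1}{\frac{1106279305747641}{81059484800}} = \frac{81059484800}{1106279305747641}$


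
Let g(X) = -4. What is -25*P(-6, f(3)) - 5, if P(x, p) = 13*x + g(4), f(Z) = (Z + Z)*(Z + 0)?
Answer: 2045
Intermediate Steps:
f(Z) = 2*Z² (f(Z) = (2*Z)*Z = 2*Z²)
P(x, p) = -4 + 13*x (P(x, p) = 13*x - 4 = -4 + 13*x)
-25*P(-6, f(3)) - 5 = -25*(-4 + 13*(-6)) - 5 = -25*(-4 - 78) - 5 = -25*(-82) - 5 = 2050 - 5 = 2045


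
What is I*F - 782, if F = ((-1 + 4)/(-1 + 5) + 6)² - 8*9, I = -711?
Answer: 288241/16 ≈ 18015.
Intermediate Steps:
F = -423/16 (F = (3/4 + 6)² - 72 = (3*(¼) + 6)² - 72 = (¾ + 6)² - 72 = (27/4)² - 72 = 729/16 - 72 = -423/16 ≈ -26.438)
I*F - 782 = -711*(-423/16) - 782 = 300753/16 - 782 = 288241/16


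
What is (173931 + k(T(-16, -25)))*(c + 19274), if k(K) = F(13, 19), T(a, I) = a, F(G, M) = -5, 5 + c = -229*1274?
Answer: -47390834702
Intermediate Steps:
c = -291751 (c = -5 - 229*1274 = -5 - 291746 = -291751)
k(K) = -5
(173931 + k(T(-16, -25)))*(c + 19274) = (173931 - 5)*(-291751 + 19274) = 173926*(-272477) = -47390834702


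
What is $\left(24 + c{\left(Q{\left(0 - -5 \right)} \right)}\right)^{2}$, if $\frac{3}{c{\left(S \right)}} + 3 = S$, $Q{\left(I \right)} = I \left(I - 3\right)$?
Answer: $\frac{29241}{49} \approx 596.75$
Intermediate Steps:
$Q{\left(I \right)} = I \left(-3 + I\right)$
$c{\left(S \right)} = \frac{3}{-3 + S}$
$\left(24 + c{\left(Q{\left(0 - -5 \right)} \right)}\right)^{2} = \left(24 + \frac{3}{-3 + \left(0 - -5\right) \left(-3 + \left(0 - -5\right)\right)}\right)^{2} = \left(24 + \frac{3}{-3 + \left(0 + 5\right) \left(-3 + \left(0 + 5\right)\right)}\right)^{2} = \left(24 + \frac{3}{-3 + 5 \left(-3 + 5\right)}\right)^{2} = \left(24 + \frac{3}{-3 + 5 \cdot 2}\right)^{2} = \left(24 + \frac{3}{-3 + 10}\right)^{2} = \left(24 + \frac{3}{7}\right)^{2} = \left(\frac{171}{7}\right)^{2} = \frac{29241}{49}$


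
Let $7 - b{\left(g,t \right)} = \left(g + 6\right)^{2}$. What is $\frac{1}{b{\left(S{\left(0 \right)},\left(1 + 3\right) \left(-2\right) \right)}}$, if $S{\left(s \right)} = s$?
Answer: $- \frac{1}{29} \approx -0.034483$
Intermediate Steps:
$b{\left(g,t \right)} = 7 - \left(6 + g\right)^{2}$ ($b{\left(g,t \right)} = 7 - \left(g + 6\right)^{2} = 7 - \left(6 + g\right)^{2}$)
$\frac{1}{b{\left(S{\left(0 \right)},\left(1 + 3\right) \left(-2\right) \right)}} = \frac{1}{7 - \left(6 + 0\right)^{2}} = \frac{1}{7 - 6^{2}} = \frac{1}{7 - 36} = \frac{1}{-29} = - \frac{1}{29}$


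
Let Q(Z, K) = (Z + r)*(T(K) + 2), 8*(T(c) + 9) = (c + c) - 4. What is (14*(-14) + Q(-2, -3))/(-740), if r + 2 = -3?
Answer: 553/2960 ≈ 0.18682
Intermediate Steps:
r = -5 (r = -2 - 3 = -5)
T(c) = -19/2 + c/4 (T(c) = -9 + ((c + c) - 4)/8 = -9 + (2*c - 4)/8 = -9 + (-4 + 2*c)/8 = -9 + (-1/2 + c/4) = -19/2 + c/4)
Q(Z, K) = (-5 + Z)*(-15/2 + K/4) (Q(Z, K) = (Z - 5)*((-19/2 + K/4) + 2) = (-5 + Z)*(-15/2 + K/4))
(14*(-14) + Q(-2, -3))/(-740) = (14*(-14) + (75/2 - 15/2*(-2) - 5/4*(-3) + (1/4)*(-3)*(-2)))/(-740) = (-196 + (75/2 + 15 + 15/4 + 3/2))*(-1/740) = (-196 + 231/4)*(-1/740) = -553/4*(-1/740) = 553/2960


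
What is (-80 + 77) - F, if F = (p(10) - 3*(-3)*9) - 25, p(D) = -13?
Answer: -46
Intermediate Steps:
F = 43 (F = (-13 - 3*(-3)*9) - 25 = (-13 + 9*9) - 25 = (-13 + 81) - 25 = 68 - 25 = 43)
(-80 + 77) - F = (-80 + 77) - 1*43 = -3 - 43 = -46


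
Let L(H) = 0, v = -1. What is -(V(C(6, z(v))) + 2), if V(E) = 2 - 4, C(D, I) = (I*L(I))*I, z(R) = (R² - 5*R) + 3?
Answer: 0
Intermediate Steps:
z(R) = 3 + R² - 5*R
C(D, I) = 0 (C(D, I) = (I*0)*I = 0*I = 0)
V(E) = -2
-(V(C(6, z(v))) + 2) = -(-2 + 2) = -1*0 = 0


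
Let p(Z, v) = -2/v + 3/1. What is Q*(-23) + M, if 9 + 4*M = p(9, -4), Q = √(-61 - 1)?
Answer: -11/8 - 23*I*√62 ≈ -1.375 - 181.1*I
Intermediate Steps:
Q = I*√62 (Q = √(-62) = I*√62 ≈ 7.874*I)
p(Z, v) = 3 - 2/v (p(Z, v) = -2/v + 3*1 = -2/v + 3 = 3 - 2/v)
M = -11/8 (M = -9/4 + (3 - 2/(-4))/4 = -9/4 + (3 - 2*(-¼))/4 = -9/4 + (3 + ½)/4 = -9/4 + (¼)*(7/2) = -9/4 + 7/8 = -11/8 ≈ -1.3750)
Q*(-23) + M = (I*√62)*(-23) - 11/8 = -23*I*√62 - 11/8 = -11/8 - 23*I*√62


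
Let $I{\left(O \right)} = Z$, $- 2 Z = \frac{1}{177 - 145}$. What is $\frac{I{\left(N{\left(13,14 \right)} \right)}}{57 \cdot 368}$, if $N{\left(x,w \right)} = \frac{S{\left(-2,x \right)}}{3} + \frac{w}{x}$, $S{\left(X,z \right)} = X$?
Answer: $- \frac{1}{1342464} \approx -7.449 \cdot 10^{-7}$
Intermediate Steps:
$N{\left(x,w \right)} = - \frac{2}{3} + \frac{w}{x}$
$Z = - \frac{1}{64}$ ($Z = - \frac{1}{2 \left(177 - 145\right)} = - \frac{1}{2 \cdot 32} = \left(- \frac{1}{2}\right) \frac{1}{32} = - \frac{1}{64} \approx -0.015625$)
$I{\left(O \right)} = - \frac{1}{64}$
$\frac{I{\left(N{\left(13,14 \right)} \right)}}{57 \cdot 368} = - \frac{1}{64 \cdot 57 \cdot 368} = - \frac{1}{64 \cdot 20976} = \left(- \frac{1}{64}\right) \frac{1}{20976} = - \frac{1}{1342464}$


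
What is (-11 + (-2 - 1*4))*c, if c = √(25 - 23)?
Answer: -17*√2 ≈ -24.042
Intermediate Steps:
c = √2 ≈ 1.4142
(-11 + (-2 - 1*4))*c = (-11 + (-2 - 1*4))*√2 = (-11 + (-2 - 4))*√2 = (-11 - 6)*√2 = -17*√2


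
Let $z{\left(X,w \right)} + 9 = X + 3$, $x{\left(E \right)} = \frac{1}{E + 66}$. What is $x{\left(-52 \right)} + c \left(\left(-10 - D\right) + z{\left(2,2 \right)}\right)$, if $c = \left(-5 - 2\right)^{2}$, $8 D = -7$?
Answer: $- \frac{36011}{56} \approx -643.05$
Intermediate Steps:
$D = - \frac{7}{8}$ ($D = \frac{1}{8} \left(-7\right) = - \frac{7}{8} \approx -0.875$)
$c = 49$ ($c = \left(-7\right)^{2} = 49$)
$x{\left(E \right)} = \frac{1}{66 + E}$
$z{\left(X,w \right)} = -6 + X$ ($z{\left(X,w \right)} = -9 + \left(X + 3\right) = -9 + \left(3 + X\right) = -6 + X$)
$x{\left(-52 \right)} + c \left(\left(-10 - D\right) + z{\left(2,2 \right)}\right) = \frac{1}{66 - 52} + 49 \left(\left(-10 - - \frac{7}{8}\right) + \left(-6 + 2\right)\right) = \frac{1}{14} + 49 \left(\left(-10 + \frac{7}{8}\right) - 4\right) = \frac{1}{14} + 49 \left(- \frac{73}{8} - 4\right) = \frac{1}{14} + 49 \left(- \frac{105}{8}\right) = \frac{1}{14} - \frac{5145}{8} = - \frac{36011}{56}$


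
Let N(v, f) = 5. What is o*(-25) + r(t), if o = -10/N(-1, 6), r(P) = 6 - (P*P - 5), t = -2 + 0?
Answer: 57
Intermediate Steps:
t = -2
r(P) = 11 - P² (r(P) = 6 - (P² - 5) = 6 - (-5 + P²) = 6 + (5 - P²) = 11 - P²)
o = -2 (o = -10/5 = -10*⅕ = -2)
o*(-25) + r(t) = -2*(-25) + (11 - 1*(-2)²) = 50 + (11 - 1*4) = 50 + (11 - 4) = 50 + 7 = 57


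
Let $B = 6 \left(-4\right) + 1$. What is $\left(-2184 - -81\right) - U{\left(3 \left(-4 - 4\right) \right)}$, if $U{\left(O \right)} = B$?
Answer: $-2080$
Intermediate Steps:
$B = -23$ ($B = -24 + 1 = -23$)
$U{\left(O \right)} = -23$
$\left(-2184 - -81\right) - U{\left(3 \left(-4 - 4\right) \right)} = \left(-2184 - -81\right) - -23 = \left(-2184 + \left(-713 + 794\right)\right) + 23 = \left(-2184 + 81\right) + 23 = -2103 + 23 = -2080$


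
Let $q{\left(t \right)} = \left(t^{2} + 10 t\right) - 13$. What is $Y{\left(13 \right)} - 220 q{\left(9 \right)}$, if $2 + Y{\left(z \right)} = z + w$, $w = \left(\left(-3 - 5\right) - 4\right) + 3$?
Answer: $-34758$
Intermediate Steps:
$q{\left(t \right)} = -13 + t^{2} + 10 t$
$w = -9$ ($w = \left(\left(-3 - 5\right) - 4\right) + 3 = \left(-8 - 4\right) + 3 = -12 + 3 = -9$)
$Y{\left(z \right)} = -11 + z$ ($Y{\left(z \right)} = -2 + \left(z - 9\right) = -2 + \left(-9 + z\right) = -11 + z$)
$Y{\left(13 \right)} - 220 q{\left(9 \right)} = \left(-11 + 13\right) - 220 \left(-13 + 9^{2} + 10 \cdot 9\right) = 2 - 220 \left(-13 + 81 + 90\right) = 2 - 34760 = -34758$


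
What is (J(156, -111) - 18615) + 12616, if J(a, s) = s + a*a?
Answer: 18226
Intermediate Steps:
J(a, s) = s + a²
(J(156, -111) - 18615) + 12616 = ((-111 + 156²) - 18615) + 12616 = ((-111 + 24336) - 18615) + 12616 = (24225 - 18615) + 12616 = 5610 + 12616 = 18226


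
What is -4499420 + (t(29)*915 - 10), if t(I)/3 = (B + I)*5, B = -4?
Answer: -4156305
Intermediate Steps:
t(I) = -60 + 15*I (t(I) = 3*((-4 + I)*5) = 3*(-20 + 5*I) = -60 + 15*I)
-4499420 + (t(29)*915 - 10) = -4499420 + ((-60 + 15*29)*915 - 10) = -4499420 + ((-60 + 435)*915 - 10) = -4499420 + (375*915 - 10) = -4499420 + (343125 - 10) = -4499420 + 343115 = -4156305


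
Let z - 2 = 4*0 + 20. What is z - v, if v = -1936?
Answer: 1958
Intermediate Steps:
z = 22 (z = 2 + (4*0 + 20) = 2 + (0 + 20) = 2 + 20 = 22)
z - v = 22 - 1*(-1936) = 22 + 1936 = 1958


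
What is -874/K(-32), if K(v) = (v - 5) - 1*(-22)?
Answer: 874/15 ≈ 58.267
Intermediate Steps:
K(v) = 17 + v (K(v) = (-5 + v) + 22 = 17 + v)
-874/K(-32) = -874/(17 - 32) = -874/(-15) = -874*(-1/15) = 874/15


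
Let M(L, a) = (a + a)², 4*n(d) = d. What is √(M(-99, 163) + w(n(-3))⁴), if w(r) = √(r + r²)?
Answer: √27206665/16 ≈ 326.00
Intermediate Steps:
n(d) = d/4
M(L, a) = 4*a² (M(L, a) = (2*a)² = 4*a²)
√(M(-99, 163) + w(n(-3))⁴) = √(4*163² + (√(((¼)*(-3))*(1 + (¼)*(-3))))⁴) = √(4*26569 + (√(-3*(1 - ¾)/4))⁴) = √(106276 + (√(-¾*¼))⁴) = √(106276 + (√(-3/16))⁴) = √(106276 + (I*√3/4)⁴) = √(106276 + 9/256) = √(27206665/256) = √27206665/16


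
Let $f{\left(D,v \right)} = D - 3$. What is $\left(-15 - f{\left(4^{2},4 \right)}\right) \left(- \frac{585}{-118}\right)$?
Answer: $- \frac{8190}{59} \approx -138.81$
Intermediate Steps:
$f{\left(D,v \right)} = -3 + D$
$\left(-15 - f{\left(4^{2},4 \right)}\right) \left(- \frac{585}{-118}\right) = \left(-15 - \left(-3 + 4^{2}\right)\right) \left(- \frac{585}{-118}\right) = \left(-15 - \left(-3 + 16\right)\right) \left(\left(-585\right) \left(- \frac{1}{118}\right)\right) = \left(-15 - 13\right) \frac{585}{118} = \left(-28\right) \frac{585}{118} = - \frac{8190}{59}$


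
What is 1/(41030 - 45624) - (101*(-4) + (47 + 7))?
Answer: 1607899/4594 ≈ 350.00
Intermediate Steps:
1/(41030 - 45624) - (101*(-4) + (47 + 7)) = 1/(-4594) - (-404 + 54) = -1/4594 - 1*(-350) = -1/4594 + 350 = 1607899/4594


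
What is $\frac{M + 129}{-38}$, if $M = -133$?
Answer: $\frac{2}{19} \approx 0.10526$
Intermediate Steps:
$\frac{M + 129}{-38} = \frac{-133 + 129}{-38} = \left(-4\right) \left(- \frac{1}{38}\right) = \frac{2}{19}$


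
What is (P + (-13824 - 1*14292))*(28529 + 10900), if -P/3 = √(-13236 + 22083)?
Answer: -1108585764 - 354861*√983 ≈ -1.1197e+9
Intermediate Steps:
P = -9*√983 (P = -3*√(-13236 + 22083) = -9*√983 ≈ -282.18)
(P + (-13824 - 1*14292))*(28529 + 10900) = (-9*√983 + (-13824 - 1*14292))*(28529 + 10900) = (-9*√983 + (-13824 - 14292))*39429 = (-9*√983 - 28116)*39429 = (-28116 - 9*√983)*39429 = -1108585764 - 354861*√983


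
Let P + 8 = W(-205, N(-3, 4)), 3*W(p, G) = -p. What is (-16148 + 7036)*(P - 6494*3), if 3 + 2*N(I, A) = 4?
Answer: 530910680/3 ≈ 1.7697e+8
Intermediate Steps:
N(I, A) = ½ (N(I, A) = -3/2 + (½)*4 = -3/2 + 2 = ½)
W(p, G) = -p/3 (W(p, G) = (-p)/3 = -p/3)
P = 181/3 (P = -8 - ⅓*(-205) = -8 + 205/3 = 181/3 ≈ 60.333)
(-16148 + 7036)*(P - 6494*3) = (-16148 + 7036)*(181/3 - 6494*3) = -9112*(181/3 - 19482) = -9112*(-58265/3) = 530910680/3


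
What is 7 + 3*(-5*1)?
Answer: -8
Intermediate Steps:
7 + 3*(-5*1) = 7 + 3*(-5) = 7 - 15 = -8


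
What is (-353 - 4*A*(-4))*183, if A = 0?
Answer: -64599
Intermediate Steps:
(-353 - 4*A*(-4))*183 = (-353 - 4*0*(-4))*183 = (-353 - 0*(-4))*183 = (-353 - 1*0)*183 = (-353 + 0)*183 = -353*183 = -64599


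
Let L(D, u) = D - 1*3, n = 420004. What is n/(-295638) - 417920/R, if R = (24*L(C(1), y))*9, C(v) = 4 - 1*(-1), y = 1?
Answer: -1288900778/1330371 ≈ -968.83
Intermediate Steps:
C(v) = 5 (C(v) = 4 + 1 = 5)
L(D, u) = -3 + D (L(D, u) = D - 3 = -3 + D)
R = 432 (R = (24*(-3 + 5))*9 = (24*2)*9 = 48*9 = 432)
n/(-295638) - 417920/R = 420004/(-295638) - 417920/432 = 420004*(-1/295638) - 417920*1/432 = -210002/147819 - 26120/27 = -1288900778/1330371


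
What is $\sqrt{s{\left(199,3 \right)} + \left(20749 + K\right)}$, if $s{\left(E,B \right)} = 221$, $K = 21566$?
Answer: $2 \sqrt{10634} \approx 206.24$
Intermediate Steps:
$\sqrt{s{\left(199,3 \right)} + \left(20749 + K\right)} = \sqrt{221 + \left(20749 + 21566\right)} = \sqrt{221 + 42315} = \sqrt{42536} = 2 \sqrt{10634}$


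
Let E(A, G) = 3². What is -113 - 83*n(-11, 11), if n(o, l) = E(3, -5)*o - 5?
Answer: 8519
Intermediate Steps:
E(A, G) = 9
n(o, l) = -5 + 9*o (n(o, l) = 9*o - 5 = -5 + 9*o)
-113 - 83*n(-11, 11) = -113 - 83*(-5 + 9*(-11)) = -113 - 83*(-5 - 99) = -113 - 83*(-104) = -113 + 8632 = 8519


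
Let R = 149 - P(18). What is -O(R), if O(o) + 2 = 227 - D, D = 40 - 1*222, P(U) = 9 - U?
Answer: -407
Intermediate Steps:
D = -182 (D = 40 - 222 = -182)
R = 158 (R = 149 - (9 - 1*18) = 149 - (9 - 18) = 149 - 1*(-9) = 149 + 9 = 158)
O(o) = 407 (O(o) = -2 + (227 - 1*(-182)) = -2 + (227 + 182) = -2 + 409 = 407)
-O(R) = -1*407 = -407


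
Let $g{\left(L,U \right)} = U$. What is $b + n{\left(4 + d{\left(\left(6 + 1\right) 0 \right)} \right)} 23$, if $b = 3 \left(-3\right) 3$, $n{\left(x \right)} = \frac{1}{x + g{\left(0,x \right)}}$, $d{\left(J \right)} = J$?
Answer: $- \frac{193}{8} \approx -24.125$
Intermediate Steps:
$n{\left(x \right)} = \frac{1}{2 x}$ ($n{\left(x \right)} = \frac{1}{x + x} = \frac{1}{2 x}$)
$b = -27$ ($b = \left(-9\right) 3 = -27$)
$b + n{\left(4 + d{\left(\left(6 + 1\right) 0 \right)} \right)} 23 = -27 + \frac{1}{2 \left(4 + \left(6 + 1\right) 0\right)} 23 = -27 + \frac{1}{2 \left(4 + 7 \cdot 0\right)} 23 = -27 + \frac{1}{2 \left(4 + 0\right)} 23 = -27 + \frac{1}{2 \cdot 4} \cdot 23 = -27 + \frac{1}{2} \cdot \frac{1}{4} \cdot 23 = -27 + \frac{1}{8} \cdot 23 = -27 + \frac{23}{8} = - \frac{193}{8}$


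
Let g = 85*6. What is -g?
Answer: -510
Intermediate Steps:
g = 510
-g = -1*510 = -510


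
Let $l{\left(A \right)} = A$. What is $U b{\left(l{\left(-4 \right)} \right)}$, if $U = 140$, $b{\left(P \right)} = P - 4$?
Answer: $-1120$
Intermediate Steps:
$b{\left(P \right)} = -4 + P$
$U b{\left(l{\left(-4 \right)} \right)} = 140 \left(-4 - 4\right) = 140 \left(-8\right) = -1120$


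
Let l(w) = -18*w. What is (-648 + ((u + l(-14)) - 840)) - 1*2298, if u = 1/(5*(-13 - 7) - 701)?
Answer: -2830735/801 ≈ -3534.0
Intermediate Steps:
u = -1/801 (u = 1/(5*(-20) - 701) = 1/(-100 - 701) = 1/(-801) = -1/801 ≈ -0.0012484)
(-648 + ((u + l(-14)) - 840)) - 1*2298 = (-648 + ((-1/801 - 18*(-14)) - 840)) - 1*2298 = (-648 + ((-1/801 + 252) - 840)) - 2298 = (-648 + (201851/801 - 840)) - 2298 = (-648 - 470989/801) - 2298 = -990037/801 - 2298 = -2830735/801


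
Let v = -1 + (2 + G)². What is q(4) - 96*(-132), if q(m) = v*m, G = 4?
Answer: 12812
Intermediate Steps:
v = 35 (v = -1 + (2 + 4)² = -1 + 6² = -1 + 36 = 35)
q(m) = 35*m
q(4) - 96*(-132) = 35*4 - 96*(-132) = 140 + 12672 = 12812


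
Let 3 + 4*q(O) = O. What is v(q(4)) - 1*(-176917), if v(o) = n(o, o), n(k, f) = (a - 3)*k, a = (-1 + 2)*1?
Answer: 353833/2 ≈ 1.7692e+5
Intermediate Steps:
a = 1 (a = 1*1 = 1)
q(O) = -¾ + O/4
n(k, f) = -2*k (n(k, f) = (1 - 3)*k = -2*k)
v(o) = -2*o
v(q(4)) - 1*(-176917) = -2*(-¾ + (¼)*4) - 1*(-176917) = -2*(-¾ + 1) + 176917 = -2*¼ + 176917 = -½ + 176917 = 353833/2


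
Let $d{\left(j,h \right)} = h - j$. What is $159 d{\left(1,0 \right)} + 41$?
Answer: $-118$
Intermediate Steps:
$159 d{\left(1,0 \right)} + 41 = 159 \left(0 - 1\right) + 41 = 159 \left(-1\right) + 41 = -159 + 41 = -118$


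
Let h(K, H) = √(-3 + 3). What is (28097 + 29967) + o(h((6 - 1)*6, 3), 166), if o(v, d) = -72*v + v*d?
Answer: 58064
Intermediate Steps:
h(K, H) = 0 (h(K, H) = √0 = 0)
o(v, d) = -72*v + d*v
(28097 + 29967) + o(h((6 - 1)*6, 3), 166) = (28097 + 29967) + 0*(-72 + 166) = 58064 + 0*94 = 58064 + 0 = 58064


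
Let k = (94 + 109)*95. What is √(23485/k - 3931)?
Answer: 21*I*√2705410/551 ≈ 62.688*I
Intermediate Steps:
k = 19285 (k = 203*95 = 19285)
√(23485/k - 3931) = √(23485/19285 - 3931) = √(23485*(1/19285) - 3931) = √(671/551 - 3931) = √(-2165310/551) = 21*I*√2705410/551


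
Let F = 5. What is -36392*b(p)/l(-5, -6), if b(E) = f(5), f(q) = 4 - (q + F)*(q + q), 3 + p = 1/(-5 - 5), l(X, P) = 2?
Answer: 1746816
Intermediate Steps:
p = -31/10 (p = -3 + 1/(-5 - 5) = -3 + 1/(-10) = -3 - ⅒ = -31/10 ≈ -3.1000)
f(q) = 4 - 2*q*(5 + q) (f(q) = 4 - (q + 5)*(q + q) = 4 - (5 + q)*2*q = 4 - 2*q*(5 + q))
b(E) = -96 (b(E) = 4 - 10*5 - 2*5² = 4 - 50 - 2*25 = 4 - 50 - 50 = -96)
-36392*b(p)/l(-5, -6) = -(-3493632)/2 = -36392*(-48) = 1746816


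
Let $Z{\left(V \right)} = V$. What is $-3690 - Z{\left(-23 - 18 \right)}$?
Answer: $-3649$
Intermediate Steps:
$-3690 - Z{\left(-23 - 18 \right)} = -3690 - \left(-23 - 18\right) = -3690 - -41 = -3690 + 41 = -3649$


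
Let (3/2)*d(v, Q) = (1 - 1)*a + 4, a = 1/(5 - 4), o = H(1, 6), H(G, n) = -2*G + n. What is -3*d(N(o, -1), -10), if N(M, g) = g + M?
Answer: -8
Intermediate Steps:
H(G, n) = n - 2*G
o = 4 (o = 6 - 2*1 = 6 - 2 = 4)
N(M, g) = M + g
a = 1 (a = 1/1 = 1)
d(v, Q) = 8/3 (d(v, Q) = 2*((1 - 1)*1 + 4)/3 = 2*(0*1 + 4)/3 = 2*(0 + 4)/3 = (⅔)*4 = 8/3)
-3*d(N(o, -1), -10) = -3*8/3 = -8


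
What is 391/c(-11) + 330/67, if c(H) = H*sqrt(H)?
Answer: 330/67 + 391*I*sqrt(11)/121 ≈ 4.9254 + 10.717*I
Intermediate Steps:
c(H) = H**(3/2)
391/c(-11) + 330/67 = 391/((-11)**(3/2)) + 330/67 = 391/((-11*I*sqrt(11))) + 330*(1/67) = 391*(I*sqrt(11)/121) + 330/67 = 391*I*sqrt(11)/121 + 330/67 = 330/67 + 391*I*sqrt(11)/121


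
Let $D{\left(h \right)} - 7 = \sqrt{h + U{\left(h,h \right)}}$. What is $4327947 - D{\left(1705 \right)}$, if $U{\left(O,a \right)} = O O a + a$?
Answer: $4327940 - 3 \sqrt{550720115} \approx 4.2575 \cdot 10^{6}$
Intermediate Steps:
$U{\left(O,a \right)} = a + a O^{2}$ ($U{\left(O,a \right)} = O^{2} a + a = a O^{2} + a = a + a O^{2}$)
$D{\left(h \right)} = 7 + \sqrt{h + h \left(1 + h^{2}\right)}$
$4327947 - D{\left(1705 \right)} = 4327947 - \left(7 + \sqrt{1705 \left(2 + 1705^{2}\right)}\right) = 4327947 - \left(7 + \sqrt{1705 \left(2 + 2907025\right)}\right) = 4327947 - \left(7 + \sqrt{1705 \cdot 2907027}\right) = 4327947 - \left(7 + \sqrt{4956481035}\right) = 4327947 - \left(7 + 3 \sqrt{550720115}\right) = 4327940 - 3 \sqrt{550720115}$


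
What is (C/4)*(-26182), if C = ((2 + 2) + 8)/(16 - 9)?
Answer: -78546/7 ≈ -11221.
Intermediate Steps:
C = 12/7 (C = (4 + 8)/7 = 12*(⅐) = 12/7 ≈ 1.7143)
(C/4)*(-26182) = ((12/7)/4)*(-26182) = ((12/7)*(¼))*(-26182) = (3/7)*(-26182) = -78546/7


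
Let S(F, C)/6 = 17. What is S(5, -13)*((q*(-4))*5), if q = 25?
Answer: -51000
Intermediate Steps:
S(F, C) = 102 (S(F, C) = 6*17 = 102)
S(5, -13)*((q*(-4))*5) = 102*((25*(-4))*5) = 102*(-100*5) = 102*(-500) = -51000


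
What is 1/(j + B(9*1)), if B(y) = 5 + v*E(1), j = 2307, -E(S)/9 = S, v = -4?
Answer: 1/2348 ≈ 0.00042589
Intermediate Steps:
E(S) = -9*S
B(y) = 41 (B(y) = 5 - (-36) = 5 - 4*(-9) = 5 + 36 = 41)
1/(j + B(9*1)) = 1/(2307 + 41) = 1/2348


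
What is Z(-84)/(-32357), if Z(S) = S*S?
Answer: -7056/32357 ≈ -0.21807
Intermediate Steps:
Z(S) = S**2
Z(-84)/(-32357) = (-84)**2/(-32357) = 7056*(-1/32357) = -7056/32357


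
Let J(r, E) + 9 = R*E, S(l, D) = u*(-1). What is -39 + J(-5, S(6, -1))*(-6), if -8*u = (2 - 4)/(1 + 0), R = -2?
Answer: 12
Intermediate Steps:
u = 1/4 (u = -(2 - 4)/(8*(1 + 0)) = -(-1)/(4*1) = -(-1)/4 = -1/8*(-2) = 1/4 ≈ 0.25000)
S(l, D) = -1/4 (S(l, D) = (1/4)*(-1) = -1/4)
J(r, E) = -9 - 2*E
-39 + J(-5, S(6, -1))*(-6) = -39 + (-9 - 2*(-1/4))*(-6) = -39 + (-9 + 1/2)*(-6) = -39 - 17/2*(-6) = -39 + 51 = 12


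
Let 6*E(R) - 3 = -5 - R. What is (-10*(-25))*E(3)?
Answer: -625/3 ≈ -208.33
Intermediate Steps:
E(R) = -⅓ - R/6 (E(R) = ½ + (-5 - R)/6 = ½ + (-⅚ - R/6) = -⅓ - R/6)
(-10*(-25))*E(3) = (-10*(-25))*(-⅓ - ⅙*3) = 250*(-⅓ - ½) = 250*(-⅚) = -625/3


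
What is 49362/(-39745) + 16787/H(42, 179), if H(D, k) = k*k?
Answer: -914408527/1273469545 ≈ -0.71805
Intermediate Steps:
H(D, k) = k**2
49362/(-39745) + 16787/H(42, 179) = 49362/(-39745) + 16787/(179**2) = 49362*(-1/39745) + 16787/32041 = -49362/39745 + 16787*(1/32041) = -49362/39745 + 16787/32041 = -914408527/1273469545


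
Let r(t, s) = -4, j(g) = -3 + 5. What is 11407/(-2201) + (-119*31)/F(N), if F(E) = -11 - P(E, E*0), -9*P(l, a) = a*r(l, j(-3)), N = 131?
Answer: 7994012/24211 ≈ 330.18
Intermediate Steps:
j(g) = 2
P(l, a) = 4*a/9 (P(l, a) = -a*(-4)/9 = -(-4)*a/9 = 4*a/9)
F(E) = -11 (F(E) = -11 - 4*E*0/9 = -11 - 4*0/9 = -11 - 1*0 = -11 + 0 = -11)
11407/(-2201) + (-119*31)/F(N) = 11407/(-2201) - 119*31/(-11) = 11407*(-1/2201) - 3689*(-1/11) = -11407/2201 + 3689/11 = 7994012/24211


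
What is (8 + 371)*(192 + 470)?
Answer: 250898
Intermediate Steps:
(8 + 371)*(192 + 470) = 379*662 = 250898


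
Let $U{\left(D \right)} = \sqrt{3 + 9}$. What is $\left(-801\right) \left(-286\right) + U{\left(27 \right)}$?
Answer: $229086 + 2 \sqrt{3} \approx 2.2909 \cdot 10^{5}$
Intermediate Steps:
$U{\left(D \right)} = 2 \sqrt{3}$ ($U{\left(D \right)} = \sqrt{12} = 2 \sqrt{3}$)
$\left(-801\right) \left(-286\right) + U{\left(27 \right)} = \left(-801\right) \left(-286\right) + 2 \sqrt{3} = 229086 + 2 \sqrt{3}$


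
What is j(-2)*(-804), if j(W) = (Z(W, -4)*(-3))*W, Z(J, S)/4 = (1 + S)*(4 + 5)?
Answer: 520992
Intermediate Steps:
Z(J, S) = 36 + 36*S (Z(J, S) = 4*((1 + S)*(4 + 5)) = 4*((1 + S)*9) = 4*(9 + 9*S) = 36 + 36*S)
j(W) = 324*W (j(W) = ((36 + 36*(-4))*(-3))*W = ((36 - 144)*(-3))*W = (-108*(-3))*W = 324*W)
j(-2)*(-804) = (324*(-2))*(-804) = -648*(-804) = 520992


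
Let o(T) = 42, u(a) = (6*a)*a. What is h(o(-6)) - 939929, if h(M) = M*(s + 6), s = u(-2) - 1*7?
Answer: -938963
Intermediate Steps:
u(a) = 6*a²
s = 17 (s = 6*(-2)² - 1*7 = 6*4 - 7 = 24 - 7 = 17)
h(M) = 23*M (h(M) = M*(17 + 6) = M*23 = 23*M)
h(o(-6)) - 939929 = 23*42 - 939929 = 966 - 939929 = -938963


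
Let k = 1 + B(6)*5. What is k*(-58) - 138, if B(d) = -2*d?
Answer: 3284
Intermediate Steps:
k = -59 (k = 1 - 2*6*5 = 1 - 12*5 = 1 - 60 = -59)
k*(-58) - 138 = -59*(-58) - 138 = 3422 - 138 = 3284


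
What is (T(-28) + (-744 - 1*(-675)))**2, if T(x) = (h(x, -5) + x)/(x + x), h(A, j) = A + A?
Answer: 18225/4 ≈ 4556.3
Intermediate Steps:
h(A, j) = 2*A
T(x) = 3/2 (T(x) = (2*x + x)/(x + x) = (3*x)/((2*x)) = (3*x)*(1/(2*x)) = 3/2)
(T(-28) + (-744 - 1*(-675)))**2 = (3/2 + (-744 - 1*(-675)))**2 = (3/2 + (-744 + 675))**2 = (3/2 - 69)**2 = (-135/2)**2 = 18225/4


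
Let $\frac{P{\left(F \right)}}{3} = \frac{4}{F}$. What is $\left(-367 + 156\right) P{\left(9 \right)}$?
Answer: $- \frac{844}{3} \approx -281.33$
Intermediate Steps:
$P{\left(F \right)} = \frac{12}{F}$ ($P{\left(F \right)} = 3 \frac{4}{F} = \frac{12}{F}$)
$\left(-367 + 156\right) P{\left(9 \right)} = \left(-367 + 156\right) \frac{12}{9} = - 211 \cdot 12 \cdot \frac{1}{9} = \left(-211\right) \frac{4}{3} = - \frac{844}{3}$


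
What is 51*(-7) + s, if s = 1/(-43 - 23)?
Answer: -23563/66 ≈ -357.02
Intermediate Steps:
s = -1/66 (s = 1/(-66) = -1/66 ≈ -0.015152)
51*(-7) + s = 51*(-7) - 1/66 = -357 - 1/66 = -23563/66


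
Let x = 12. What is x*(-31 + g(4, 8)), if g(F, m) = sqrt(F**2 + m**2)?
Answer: -372 + 48*sqrt(5) ≈ -264.67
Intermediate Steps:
x*(-31 + g(4, 8)) = 12*(-31 + sqrt(4**2 + 8**2)) = 12*(-31 + sqrt(16 + 64)) = 12*(-31 + sqrt(80)) = 12*(-31 + 4*sqrt(5)) = -372 + 48*sqrt(5)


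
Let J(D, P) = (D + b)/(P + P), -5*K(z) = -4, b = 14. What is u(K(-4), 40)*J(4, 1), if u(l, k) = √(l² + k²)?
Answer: 36*√2501/5 ≈ 360.07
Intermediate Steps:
K(z) = ⅘ (K(z) = -⅕*(-4) = ⅘)
J(D, P) = (14 + D)/(2*P) (J(D, P) = (D + 14)/(P + P) = (14 + D)/((2*P)) = (14 + D)*(1/(2*P)) = (14 + D)/(2*P))
u(l, k) = √(k² + l²)
u(K(-4), 40)*J(4, 1) = √(40² + (⅘)²)*((½)*(14 + 4)/1) = √(1600 + 16/25)*((½)*1*18) = √(40016/25)*9 = (4*√2501/5)*9 = 36*√2501/5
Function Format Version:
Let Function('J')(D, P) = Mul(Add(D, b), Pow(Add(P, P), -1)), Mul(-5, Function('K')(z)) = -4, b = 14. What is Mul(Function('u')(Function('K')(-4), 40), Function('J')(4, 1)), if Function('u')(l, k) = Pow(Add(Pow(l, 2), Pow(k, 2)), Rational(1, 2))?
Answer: Mul(Rational(36, 5), Pow(2501, Rational(1, 2))) ≈ 360.07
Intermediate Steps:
Function('K')(z) = Rational(4, 5) (Function('K')(z) = Mul(Rational(-1, 5), -4) = Rational(4, 5))
Function('J')(D, P) = Mul(Rational(1, 2), Pow(P, -1), Add(14, D)) (Function('J')(D, P) = Mul(Add(D, 14), Pow(Add(P, P), -1)) = Mul(Add(14, D), Pow(Mul(2, P), -1)) = Mul(Add(14, D), Mul(Rational(1, 2), Pow(P, -1))) = Mul(Rational(1, 2), Pow(P, -1), Add(14, D)))
Function('u')(l, k) = Pow(Add(Pow(k, 2), Pow(l, 2)), Rational(1, 2))
Mul(Function('u')(Function('K')(-4), 40), Function('J')(4, 1)) = Mul(Pow(Add(Pow(40, 2), Pow(Rational(4, 5), 2)), Rational(1, 2)), Mul(Rational(1, 2), Pow(1, -1), Add(14, 4))) = Mul(Pow(Add(1600, Rational(16, 25)), Rational(1, 2)), Mul(Rational(1, 2), 1, 18)) = Mul(Pow(Rational(40016, 25), Rational(1, 2)), 9) = Mul(Mul(Rational(4, 5), Pow(2501, Rational(1, 2))), 9) = Mul(Rational(36, 5), Pow(2501, Rational(1, 2)))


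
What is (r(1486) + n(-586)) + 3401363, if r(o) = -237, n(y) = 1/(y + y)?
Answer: 3986119671/1172 ≈ 3.4011e+6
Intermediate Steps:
n(y) = 1/(2*y)
(r(1486) + n(-586)) + 3401363 = (-237 + (½)/(-586)) + 3401363 = (-237 + (½)*(-1/586)) + 3401363 = (-237 - 1/1172) + 3401363 = -277765/1172 + 3401363 = 3986119671/1172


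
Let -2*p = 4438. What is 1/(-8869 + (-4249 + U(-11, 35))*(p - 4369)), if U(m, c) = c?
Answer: 1/27752963 ≈ 3.6032e-8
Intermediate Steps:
p = -2219 (p = -½*4438 = -2219)
1/(-8869 + (-4249 + U(-11, 35))*(p - 4369)) = 1/(-8869 + (-4249 + 35)*(-2219 - 4369)) = 1/(-8869 - 4214*(-6588)) = 1/(-8869 + 27761832) = 1/27752963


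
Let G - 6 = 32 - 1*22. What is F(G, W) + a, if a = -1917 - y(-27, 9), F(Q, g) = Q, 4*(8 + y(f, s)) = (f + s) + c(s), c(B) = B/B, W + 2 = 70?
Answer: -7555/4 ≈ -1888.8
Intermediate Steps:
W = 68 (W = -2 + 70 = 68)
c(B) = 1
G = 16 (G = 6 + (32 - 1*22) = 6 + (32 - 22) = 6 + 10 = 16)
y(f, s) = -31/4 + f/4 + s/4 (y(f, s) = -8 + ((f + s) + 1)/4 = -8 + (1 + f + s)/4 = -8 + (1/4 + f/4 + s/4) = -31/4 + f/4 + s/4)
a = -7619/4 (a = -1917 - (-31/4 + (1/4)*(-27) + (1/4)*9) = -1917 - (-31/4 - 27/4 + 9/4) = -1917 - 1*(-49/4) = -1917 + 49/4 = -7619/4 ≈ -1904.8)
F(G, W) + a = 16 - 7619/4 = -7555/4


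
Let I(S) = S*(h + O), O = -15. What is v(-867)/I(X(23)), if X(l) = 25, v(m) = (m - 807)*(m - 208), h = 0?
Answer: -23994/5 ≈ -4798.8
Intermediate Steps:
v(m) = (-807 + m)*(-208 + m)
I(S) = -15*S (I(S) = S*(0 - 15) = S*(-15) = -15*S)
v(-867)/I(X(23)) = (167856 + (-867)**2 - 1015*(-867))/((-15*25)) = (167856 + 751689 + 880005)/(-375) = 1799550*(-1/375) = -23994/5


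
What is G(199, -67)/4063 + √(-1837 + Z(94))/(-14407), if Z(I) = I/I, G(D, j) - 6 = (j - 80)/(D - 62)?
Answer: 675/556631 - 6*I*√51/14407 ≈ 0.0012127 - 0.0029741*I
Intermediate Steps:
G(D, j) = 6 + (-80 + j)/(-62 + D) (G(D, j) = 6 + (j - 80)/(D - 62) = 6 + (-80 + j)/(-62 + D))
Z(I) = 1
G(199, -67)/4063 + √(-1837 + Z(94))/(-14407) = ((-452 - 67 + 6*199)/(-62 + 199))/4063 + √(-1837 + 1)/(-14407) = ((-452 - 67 + 1194)/137)*(1/4063) + √(-1836)*(-1/14407) = ((1/137)*675)*(1/4063) + (6*I*√51)*(-1/14407) = (675/137)*(1/4063) - 6*I*√51/14407 = 675/556631 - 6*I*√51/14407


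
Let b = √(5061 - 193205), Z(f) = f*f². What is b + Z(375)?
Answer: 52734375 + 4*I*√11759 ≈ 5.2734e+7 + 433.76*I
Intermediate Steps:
Z(f) = f³
b = 4*I*√11759 (b = √(-188144) = 4*I*√11759 ≈ 433.76*I)
b + Z(375) = 4*I*√11759 + 375³ = 4*I*√11759 + 52734375 = 52734375 + 4*I*√11759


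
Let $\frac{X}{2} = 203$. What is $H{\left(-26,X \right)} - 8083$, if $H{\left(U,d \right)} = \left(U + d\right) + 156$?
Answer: $-7547$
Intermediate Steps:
$X = 406$ ($X = 2 \cdot 203 = 406$)
$H{\left(U,d \right)} = 156 + U + d$
$H{\left(-26,X \right)} - 8083 = \left(156 - 26 + 406\right) - 8083 = 536 - 8083 = -7547$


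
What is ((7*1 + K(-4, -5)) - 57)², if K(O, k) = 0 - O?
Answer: 2116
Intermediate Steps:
K(O, k) = -O
((7*1 + K(-4, -5)) - 57)² = ((7*1 - 1*(-4)) - 57)² = ((7 + 4) - 57)² = (11 - 57)² = (-46)² = 2116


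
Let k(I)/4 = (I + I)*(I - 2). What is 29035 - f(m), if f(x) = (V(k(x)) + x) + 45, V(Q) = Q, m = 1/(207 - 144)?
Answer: 115062247/3969 ≈ 28990.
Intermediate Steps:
k(I) = 8*I*(-2 + I) (k(I) = 4*((I + I)*(I - 2)) = 4*((2*I)*(-2 + I)) = 4*(2*I*(-2 + I)) = 8*I*(-2 + I))
m = 1/63 ≈ 0.015873
f(x) = 45 + x + 8*x*(-2 + x) (f(x) = (8*x*(-2 + x) + x) + 45 = (x + 8*x*(-2 + x)) + 45 = 45 + x + 8*x*(-2 + x))
29035 - f(m) = 29035 - (45 + 1/63 + 8*(1/63)*(-2 + 1/63)) = 29035 - (45 + 1/63 + 8*(1/63)*(-125/63)) = 29035 - (45 + 1/63 - 1000/3969) = 29035 - 1*177668/3969 = 29035 - 177668/3969 = 115062247/3969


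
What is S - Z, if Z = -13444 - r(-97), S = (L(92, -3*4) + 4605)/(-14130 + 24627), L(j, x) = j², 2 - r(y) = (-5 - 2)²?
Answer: 140641378/10497 ≈ 13398.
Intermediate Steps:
r(y) = -47 (r(y) = 2 - (-5 - 2)² = 2 - 1*(-7)² = 2 - 1*49 = 2 - 49 = -47)
S = 13069/10497 (S = (92² + 4605)/(-14130 + 24627) = (8464 + 4605)/10497 = 13069*(1/10497) = 13069/10497 ≈ 1.2450)
Z = -13397 (Z = -13444 - 1*(-47) = -13444 + 47 = -13397)
S - Z = 13069/10497 - 1*(-13397) = 13069/10497 + 13397 = 140641378/10497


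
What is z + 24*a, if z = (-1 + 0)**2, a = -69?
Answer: -1655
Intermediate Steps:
z = 1 (z = (-1)**2 = 1)
z + 24*a = 1 + 24*(-69) = 1 - 1656 = -1655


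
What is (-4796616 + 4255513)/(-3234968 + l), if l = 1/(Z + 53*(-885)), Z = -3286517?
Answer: 1803724644466/10783513500497 ≈ 0.16727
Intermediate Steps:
l = -1/3333422 (l = 1/(-3286517 + 53*(-885)) = 1/(-3286517 - 46905) = 1/(-3333422) = -1/3333422 ≈ -2.9999e-7)
(-4796616 + 4255513)/(-3234968 + l) = (-4796616 + 4255513)/(-3234968 - 1/3333422) = -541103/(-10783513500497/3333422) = -541103*(-3333422/10783513500497) = 1803724644466/10783513500497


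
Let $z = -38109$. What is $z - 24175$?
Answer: $-62284$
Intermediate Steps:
$z - 24175 = -38109 - 24175 = -62284$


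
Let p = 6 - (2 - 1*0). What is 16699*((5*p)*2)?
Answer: 667960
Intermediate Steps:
p = 4 (p = 6 - (2 + 0) = 6 - 1*2 = 6 - 2 = 4)
16699*((5*p)*2) = 16699*((5*4)*2) = 16699*(20*2) = 16699*40 = 667960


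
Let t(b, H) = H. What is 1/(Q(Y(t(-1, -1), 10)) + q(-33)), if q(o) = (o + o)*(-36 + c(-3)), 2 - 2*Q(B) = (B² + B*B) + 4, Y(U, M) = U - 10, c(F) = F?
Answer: 1/2452 ≈ 0.00040783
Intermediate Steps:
Y(U, M) = -10 + U
Q(B) = -1 - B² (Q(B) = 1 - ((B² + B*B) + 4)/2 = 1 - ((B² + B²) + 4)/2 = 1 - (2*B² + 4)/2 = 1 - (4 + 2*B²)/2 = 1 + (-2 - B²) = -1 - B²)
q(o) = -78*o (q(o) = (o + o)*(-36 - 3) = (2*o)*(-39) = -78*o)
1/(Q(Y(t(-1, -1), 10)) + q(-33)) = 1/((-1 - (-10 - 1)²) - 78*(-33)) = 1/((-1 - 1*(-11)²) + 2574) = 1/((-1 - 1*121) + 2574) = 1/((-1 - 121) + 2574) = 1/(-122 + 2574) = 1/2452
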